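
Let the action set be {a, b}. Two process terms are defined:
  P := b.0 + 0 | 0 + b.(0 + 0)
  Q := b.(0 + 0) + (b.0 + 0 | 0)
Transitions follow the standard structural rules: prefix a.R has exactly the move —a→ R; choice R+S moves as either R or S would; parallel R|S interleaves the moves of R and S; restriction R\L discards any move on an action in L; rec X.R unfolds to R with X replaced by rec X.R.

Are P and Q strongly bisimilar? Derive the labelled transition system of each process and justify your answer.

bisimilar

P's transition system — 3 states:
  p0 = b.0 + 0 | 0 + b.(0 + 0) → --b--▸ p1, --b--▸ p2
  p1 = 0 → (no moves)
  p2 = 0 + 0 → (no moves)
Q's transition system — 3 states:
  q0 = b.(0 + 0) + (b.0 + 0 | 0) → --b--▸ q1, --b--▸ q2
  q1 = 0 → (no moves)
  q2 = 0 + 0 → (no moves)
Partition-refinement fixed point:
  B0 = {p0, q0}
  B1 = {p1, p2, q1, q2}
p0 ∈ B0, q0 ∈ B0 → same block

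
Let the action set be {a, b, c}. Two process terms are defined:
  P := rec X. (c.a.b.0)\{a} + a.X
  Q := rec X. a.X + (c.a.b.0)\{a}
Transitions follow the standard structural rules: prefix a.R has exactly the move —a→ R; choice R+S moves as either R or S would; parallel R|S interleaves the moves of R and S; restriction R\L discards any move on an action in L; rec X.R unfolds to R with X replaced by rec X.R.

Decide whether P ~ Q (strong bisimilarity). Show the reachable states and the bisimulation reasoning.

YES

LTS(P): 2 reachable states
  p0 = rec X. (c.a.b.0)\{a} + a.X has moves —a→ p0, —c→ p1
  p1 = (a.b.0)\{a} has moves ∅
LTS(Q): 2 reachable states
  q0 = rec X. a.X + (c.a.b.0)\{a} has moves —a→ q0, —c→ q1
  q1 = (a.b.0)\{a} has moves ∅
Bisimilarity quotient blocks:
  B0 = {p0, q0}
  B1 = {p1, q1}
p0 ∈ B0, q0 ∈ B0 → same block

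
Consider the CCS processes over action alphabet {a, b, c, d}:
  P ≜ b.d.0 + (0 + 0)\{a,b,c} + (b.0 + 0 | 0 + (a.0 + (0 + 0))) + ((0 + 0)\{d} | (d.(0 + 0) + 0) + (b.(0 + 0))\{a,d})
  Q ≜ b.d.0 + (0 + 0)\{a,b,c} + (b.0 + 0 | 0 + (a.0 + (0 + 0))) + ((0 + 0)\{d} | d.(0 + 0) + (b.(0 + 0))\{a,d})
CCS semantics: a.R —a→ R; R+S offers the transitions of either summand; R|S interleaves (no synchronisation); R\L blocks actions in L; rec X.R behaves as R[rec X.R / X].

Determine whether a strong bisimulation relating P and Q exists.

P's transition system — 5 states:
  p0 = b.d.0 + (0 + 0)\{a,b,c} + (b.0 + 0 | 0 + (a.0 + (0 + 0))) + ((0 + 0)\{d} | (d.(0 + 0) + 0) + (b.(0 + 0))\{a,d}) ⊢ =a=> p1, =b=> p1, =b=> p2, =b=> p3, =d=> p4
  p1 = 0 ⊢ stopped
  p2 = (0 + 0)\{a,d} ⊢ stopped
  p3 = d.0 ⊢ =d=> p1
  p4 = (0 + 0)\{d} | (0 + 0) ⊢ stopped
Q's transition system — 5 states:
  q0 = b.d.0 + (0 + 0)\{a,b,c} + (b.0 + 0 | 0 + (a.0 + (0 + 0))) + ((0 + 0)\{d} | d.(0 + 0) + (b.(0 + 0))\{a,d}) ⊢ =a=> q1, =b=> q1, =b=> q2, =b=> q3, =d=> q4
  q1 = 0 ⊢ stopped
  q2 = (0 + 0)\{a,d} ⊢ stopped
  q3 = d.0 ⊢ =d=> q1
  q4 = (0 + 0)\{d} | (0 + 0) ⊢ stopped
Bisimilarity quotient blocks:
  B0 = {p0, q0}
  B1 = {p1, p2, p4, q1, q2, q4}
  B2 = {p3, q3}
p0 ∈ B0, q0 ∈ B0 → same block

P ~ Q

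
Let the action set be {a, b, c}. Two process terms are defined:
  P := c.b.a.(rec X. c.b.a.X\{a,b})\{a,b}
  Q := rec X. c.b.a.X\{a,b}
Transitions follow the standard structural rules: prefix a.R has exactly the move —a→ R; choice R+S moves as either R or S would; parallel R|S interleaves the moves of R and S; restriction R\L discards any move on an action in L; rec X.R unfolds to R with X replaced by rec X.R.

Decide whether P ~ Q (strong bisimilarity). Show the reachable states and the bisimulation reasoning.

LTS(P): 5 reachable states
  u0 = c.b.a.(rec X. c.b.a.X\{a,b})\{a,b} :: --c--▸ u1
  u1 = b.a.(rec X. c.b.a.X\{a,b})\{a,b} :: --b--▸ u2
  u2 = a.(rec X. c.b.a.X\{a,b})\{a,b} :: --a--▸ u3
  u3 = (rec X. c.b.a.X\{a,b})\{a,b} :: --c--▸ u4
  u4 = (b.a.(rec X. c.b.a.X\{a,b})\{a,b})\{a,b} :: deadlocked
LTS(Q): 5 reachable states
  v0 = rec X. c.b.a.X\{a,b} :: --c--▸ v1
  v1 = b.a.(rec X. c.b.a.X\{a,b})\{a,b} :: --b--▸ v2
  v2 = a.(rec X. c.b.a.X\{a,b})\{a,b} :: --a--▸ v3
  v3 = (rec X. c.b.a.X\{a,b})\{a,b} :: --c--▸ v4
  v4 = (b.a.(rec X. c.b.a.X\{a,b})\{a,b})\{a,b} :: deadlocked
Coarsest stable partition (strong bisimilarity classes):
  B0 = {u0, v0}
  B1 = {u1, v1}
  B2 = {u2, v2}
  B3 = {u3, v3}
  B4 = {u4, v4}
u0 ∈ B0, v0 ∈ B0 → same block

YES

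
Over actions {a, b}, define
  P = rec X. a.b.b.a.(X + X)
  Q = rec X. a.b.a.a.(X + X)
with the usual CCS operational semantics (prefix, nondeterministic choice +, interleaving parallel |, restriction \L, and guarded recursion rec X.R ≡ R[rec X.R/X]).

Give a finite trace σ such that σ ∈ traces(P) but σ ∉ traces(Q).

abb

P's transition system — 5 states:
  s0 = rec X. a.b.b.a.(X + X) ⊢ --a--▸ s1
  s1 = b.b.a.((rec X. a.b.b.a.(X + X)) + (rec X. a.b.b.a.(X + X))) ⊢ --b--▸ s2
  s2 = b.a.((rec X. a.b.b.a.(X + X)) + (rec X. a.b.b.a.(X + X))) ⊢ --b--▸ s3
  s3 = a.((rec X. a.b.b.a.(X + X)) + (rec X. a.b.b.a.(X + X))) ⊢ --a--▸ s4
  s4 = (rec X. a.b.b.a.(X + X)) + (rec X. a.b.b.a.(X + X)) ⊢ --a--▸ s1
Q's transition system — 5 states:
  t0 = rec X. a.b.a.a.(X + X) ⊢ --a--▸ t1
  t1 = b.a.a.((rec X. a.b.a.a.(X + X)) + (rec X. a.b.a.a.(X + X))) ⊢ --b--▸ t2
  t2 = a.a.((rec X. a.b.a.a.(X + X)) + (rec X. a.b.a.a.(X + X))) ⊢ --a--▸ t3
  t3 = a.((rec X. a.b.a.a.(X + X)) + (rec X. a.b.a.a.(X + X))) ⊢ --a--▸ t4
  t4 = (rec X. a.b.a.a.(X + X)) + (rec X. a.b.a.a.(X + X)) ⊢ --a--▸ t1
Run σ = ⟨abb⟩ on P: start {s0}
  step 1 (a): {s1}
  step 2 (b): {s2}
  step 3 (b): {s3}
  — P admits the full trace.
Run σ = ⟨abb⟩ on Q: start {t0}
  step 1 (a): {t1}
  step 2 (b): {t2}
  step 3 (b): no successor for Q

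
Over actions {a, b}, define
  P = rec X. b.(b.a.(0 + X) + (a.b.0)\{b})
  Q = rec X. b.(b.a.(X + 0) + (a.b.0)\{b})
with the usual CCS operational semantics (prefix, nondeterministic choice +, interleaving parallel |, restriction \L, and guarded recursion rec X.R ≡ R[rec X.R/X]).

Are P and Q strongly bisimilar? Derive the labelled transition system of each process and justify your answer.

P's transition system — 5 states:
  u0 = rec X. b.(b.a.(0 + X) + (a.b.0)\{b}) → —b→ u1
  u1 = b.a.(0 + (rec X. b.(b.a.(0 + X) + (a.b.0)\{b}))) + (a.b.0)\{b} → —a→ u2, —b→ u3
  u2 = (b.0)\{b} → ∅
  u3 = a.(0 + (rec X. b.(b.a.(0 + X) + (a.b.0)\{b}))) → —a→ u4
  u4 = 0 + (rec X. b.(b.a.(0 + X) + (a.b.0)\{b})) → —b→ u1
Q's transition system — 5 states:
  v0 = rec X. b.(b.a.(X + 0) + (a.b.0)\{b}) → —b→ v1
  v1 = b.a.((rec X. b.(b.a.(X + 0) + (a.b.0)\{b})) + 0) + (a.b.0)\{b} → —a→ v2, —b→ v3
  v2 = (b.0)\{b} → ∅
  v3 = a.((rec X. b.(b.a.(X + 0) + (a.b.0)\{b})) + 0) → —a→ v4
  v4 = (rec X. b.(b.a.(X + 0) + (a.b.0)\{b})) + 0 → —b→ v1
Coarsest stable partition (strong bisimilarity classes):
  B0 = {u0, u4, v0, v4}
  B1 = {u1, v1}
  B2 = {u2, v2}
  B3 = {u3, v3}
u0 ∈ B0, v0 ∈ B0 → same block

YES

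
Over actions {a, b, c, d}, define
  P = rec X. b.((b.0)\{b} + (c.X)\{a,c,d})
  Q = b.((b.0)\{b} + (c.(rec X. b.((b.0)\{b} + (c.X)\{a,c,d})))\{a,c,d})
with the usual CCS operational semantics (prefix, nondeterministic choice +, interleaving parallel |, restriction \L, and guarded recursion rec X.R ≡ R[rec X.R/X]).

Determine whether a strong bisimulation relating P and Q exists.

Reachable graph of P (2 states):
  m0 = rec X. b.((b.0)\{b} + (c.X)\{a,c,d}) → -b-> m1
  m1 = (b.0)\{b} + (c.(rec X. b.((b.0)\{b} + (c.X)\{a,c,d})))\{a,c,d} → stopped
Reachable graph of Q (2 states):
  n0 = b.((b.0)\{b} + (c.(rec X. b.((b.0)\{b} + (c.X)\{a,c,d})))\{a,c,d}) → -b-> n1
  n1 = (b.0)\{b} + (c.(rec X. b.((b.0)\{b} + (c.X)\{a,c,d})))\{a,c,d} → stopped
Partition-refinement fixed point:
  B0 = {m0, n0}
  B1 = {m1, n1}
m0 ∈ B0, n0 ∈ B0 → same block

P ~ Q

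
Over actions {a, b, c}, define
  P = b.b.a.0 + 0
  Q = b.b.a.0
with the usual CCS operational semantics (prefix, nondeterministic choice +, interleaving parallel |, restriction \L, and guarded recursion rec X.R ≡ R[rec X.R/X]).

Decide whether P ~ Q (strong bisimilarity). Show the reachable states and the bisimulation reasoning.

P ~ Q

LTS(P): 4 reachable states
  s0 = b.b.a.0 + 0 | ··b··> s1
  s1 = b.a.0 | ··b··> s2
  s2 = a.0 | ··a··> s3
  s3 = 0 | ∅
LTS(Q): 4 reachable states
  t0 = b.b.a.0 | ··b··> t1
  t1 = b.a.0 | ··b··> t2
  t2 = a.0 | ··a··> t3
  t3 = 0 | ∅
Bisimilarity quotient blocks:
  B0 = {s0, t0}
  B1 = {s1, t1}
  B2 = {s2, t2}
  B3 = {s3, t3}
s0 ∈ B0, t0 ∈ B0 → same block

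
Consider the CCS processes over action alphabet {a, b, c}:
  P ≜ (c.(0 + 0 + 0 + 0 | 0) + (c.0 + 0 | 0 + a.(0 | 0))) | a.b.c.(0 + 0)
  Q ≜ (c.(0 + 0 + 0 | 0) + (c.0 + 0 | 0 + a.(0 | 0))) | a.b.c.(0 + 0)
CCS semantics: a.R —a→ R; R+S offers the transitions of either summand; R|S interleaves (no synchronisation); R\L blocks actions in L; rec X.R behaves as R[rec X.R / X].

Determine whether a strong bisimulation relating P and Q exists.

bisimilar

LTS(P): 16 reachable states
  p0 = (c.(0 + 0 + 0 + 0 | 0) + (c.0 + 0 | 0 + a.(0 | 0))) | a.b.c.(0 + 0) → —a→ p1, —a→ p2, —c→ p3, —c→ p4
  p1 = (c.(0 + 0 + 0 + 0 | 0) + (c.0 + 0 | 0 + a.(0 | 0))) | b.c.(0 + 0) → —a→ p5, —b→ p6, —c→ p7, —c→ p8
  p2 = 0 | 0 | a.b.c.(0 + 0) → —a→ p5
  p3 = (0 + 0 + 0 + 0 | 0) | a.b.c.(0 + 0) → —a→ p7
  p4 = 0 | a.b.c.(0 + 0) → —a→ p8
  p5 = 0 | 0 | b.c.(0 + 0) → —b→ p9
  p6 = (c.(0 + 0 + 0 + 0 | 0) + (c.0 + 0 | 0 + a.(0 | 0))) | c.(0 + 0) → —a→ p9, —c→ p10, —c→ p11, —c→ p12
  p7 = (0 + 0 + 0 + 0 | 0) | b.c.(0 + 0) → —b→ p10
  p8 = 0 | b.c.(0 + 0) → —b→ p12
  p9 = 0 | 0 | c.(0 + 0) → —c→ p13
  p10 = (0 + 0 + 0 + 0 | 0) | c.(0 + 0) → —c→ p14
  p11 = (c.(0 + 0 + 0 + 0 | 0) + (c.0 + 0 | 0 + a.(0 | 0))) | (0 + 0) → —a→ p13, —c→ p14, —c→ p15
  p12 = 0 | c.(0 + 0) → —c→ p15
  p13 = 0 | 0 | (0 + 0) → (no moves)
  p14 = (0 + 0 + 0 + 0 | 0) | (0 + 0) → (no moves)
  p15 = 0 | (0 + 0) → (no moves)
LTS(Q): 16 reachable states
  q0 = (c.(0 + 0 + 0 | 0) + (c.0 + 0 | 0 + a.(0 | 0))) | a.b.c.(0 + 0) → —a→ q1, —a→ q2, —c→ q3, —c→ q4
  q1 = (c.(0 + 0 + 0 | 0) + (c.0 + 0 | 0 + a.(0 | 0))) | b.c.(0 + 0) → —a→ q5, —b→ q6, —c→ q7, —c→ q8
  q2 = 0 | 0 | a.b.c.(0 + 0) → —a→ q5
  q3 = (0 + 0 + 0 | 0) | a.b.c.(0 + 0) → —a→ q7
  q4 = 0 | a.b.c.(0 + 0) → —a→ q8
  q5 = 0 | 0 | b.c.(0 + 0) → —b→ q9
  q6 = (c.(0 + 0 + 0 | 0) + (c.0 + 0 | 0 + a.(0 | 0))) | c.(0 + 0) → —a→ q9, —c→ q10, —c→ q11, —c→ q12
  q7 = (0 + 0 + 0 | 0) | b.c.(0 + 0) → —b→ q10
  q8 = 0 | b.c.(0 + 0) → —b→ q12
  q9 = 0 | 0 | c.(0 + 0) → —c→ q13
  q10 = (0 + 0 + 0 | 0) | c.(0 + 0) → —c→ q14
  q11 = (c.(0 + 0 + 0 | 0) + (c.0 + 0 | 0 + a.(0 | 0))) | (0 + 0) → —a→ q13, —c→ q14, —c→ q15
  q12 = 0 | c.(0 + 0) → —c→ q15
  q13 = 0 | 0 | (0 + 0) → (no moves)
  q14 = (0 + 0 + 0 | 0) | (0 + 0) → (no moves)
  q15 = 0 | (0 + 0) → (no moves)
Partition-refinement fixed point:
  B0 = {p0, q0}
  B1 = {p2, p3, p4, q2, q3, q4}
  B2 = {p5, p7, p8, q5, q7, q8}
  B3 = {p10, p12, p9, q10, q12, q9}
  B4 = {p13, p14, p15, q13, q14, q15}
  B5 = {p1, q1}
  B6 = {p6, q6}
  B7 = {p11, q11}
p0 ∈ B0, q0 ∈ B0 → same block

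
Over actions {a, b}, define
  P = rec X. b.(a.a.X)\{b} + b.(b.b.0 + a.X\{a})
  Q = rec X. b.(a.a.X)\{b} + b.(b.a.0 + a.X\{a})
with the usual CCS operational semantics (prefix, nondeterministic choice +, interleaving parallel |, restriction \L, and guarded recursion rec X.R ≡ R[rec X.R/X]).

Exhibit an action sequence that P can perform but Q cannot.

Reachable graph of P (12 states):
  m0 = rec X. b.(a.a.X)\{b} + b.(b.b.0 + a.X\{a}) has moves -b-> m1, -b-> m2
  m1 = (a.a.(rec X. b.(a.a.X)\{b} + b.(b.b.0 + a.X\{a})))\{b} has moves -a-> m3
  m2 = b.b.0 + a.(rec X. b.(a.a.X)\{b} + b.(b.b.0 + a.X\{a}))\{a} has moves -a-> m4, -b-> m5
  m3 = (a.(rec X. b.(a.a.X)\{b} + b.(b.b.0 + a.X\{a})))\{b} has moves -a-> m6
  m4 = (rec X. b.(a.a.X)\{b} + b.(b.b.0 + a.X\{a}))\{a} has moves -b-> m7, -b-> m8
  m5 = b.0 has moves -b-> m9
  m6 = (rec X. b.(a.a.X)\{b} + b.(b.b.0 + a.X\{a}))\{b} has moves ·
  m7 = (a.a.(rec X. b.(a.a.X)\{b} + b.(b.b.0 + a.X\{a})))\{b}\{a} has moves ·
  m8 = (b.b.0 + a.(rec X. b.(a.a.X)\{b} + b.(b.b.0 + a.X\{a}))\{a})\{a} has moves -b-> m10
  m9 = 0 has moves ·
  m10 = (b.0)\{a} has moves -b-> m11
  m11 = 0\{a} has moves ·
Reachable graph of Q (11 states):
  n0 = rec X. b.(a.a.X)\{b} + b.(b.a.0 + a.X\{a}) has moves -b-> n1, -b-> n2
  n1 = (a.a.(rec X. b.(a.a.X)\{b} + b.(b.a.0 + a.X\{a})))\{b} has moves -a-> n3
  n2 = b.a.0 + a.(rec X. b.(a.a.X)\{b} + b.(b.a.0 + a.X\{a}))\{a} has moves -a-> n4, -b-> n5
  n3 = (a.(rec X. b.(a.a.X)\{b} + b.(b.a.0 + a.X\{a})))\{b} has moves -a-> n6
  n4 = (rec X. b.(a.a.X)\{b} + b.(b.a.0 + a.X\{a}))\{a} has moves -b-> n7, -b-> n8
  n5 = a.0 has moves -a-> n9
  n6 = (rec X. b.(a.a.X)\{b} + b.(b.a.0 + a.X\{a}))\{b} has moves ·
  n7 = (a.a.(rec X. b.(a.a.X)\{b} + b.(b.a.0 + a.X\{a})))\{b}\{a} has moves ·
  n8 = (b.a.0 + a.(rec X. b.(a.a.X)\{b} + b.(b.a.0 + a.X\{a}))\{a})\{a} has moves -b-> n10
  n9 = 0 has moves ·
  n10 = (a.0)\{a} has moves ·
Trace ⟨bbb⟩ through P, begin at {m0}:
  [1] b ⇒ {m1, m2}
  [2] b ⇒ {m5}
  [3] b ⇒ {m9}
  — P admits the full trace.
Trace ⟨bbb⟩ through Q, begin at {n0}:
  [1] b ⇒ {n1, n2}
  [2] b ⇒ {n5}
  [3] b ⇒ ∅  — Q cannot continue

bbb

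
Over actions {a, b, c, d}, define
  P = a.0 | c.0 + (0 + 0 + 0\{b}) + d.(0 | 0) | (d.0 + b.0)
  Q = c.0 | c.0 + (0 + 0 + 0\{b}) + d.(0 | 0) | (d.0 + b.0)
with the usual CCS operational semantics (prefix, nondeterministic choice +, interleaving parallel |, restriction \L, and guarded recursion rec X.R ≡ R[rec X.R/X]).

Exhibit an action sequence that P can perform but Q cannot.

LTS(P): 7 reachable states
  m0 = a.0 | c.0 + (0 + 0 + 0\{b}) + d.(0 | 0) | (d.0 + b.0) has moves --a--▸ m1, --b--▸ m2, --c--▸ m3, --d--▸ m2, --d--▸ m4
  m1 = 0 | c.0 has moves --c--▸ m5
  m2 = d.(0 | 0) | 0 has moves --d--▸ m6
  m3 = a.0 | 0 has moves --a--▸ m5
  m4 = 0 | 0 | (d.0 + b.0) has moves --b--▸ m6, --d--▸ m6
  m5 = 0 | 0 has moves ∅
  m6 = 0 | 0 | 0 has moves ∅
LTS(Q): 7 reachable states
  n0 = c.0 | c.0 + (0 + 0 + 0\{b}) + d.(0 | 0) | (d.0 + b.0) has moves --b--▸ n1, --c--▸ n2, --c--▸ n3, --d--▸ n1, --d--▸ n4
  n1 = d.(0 | 0) | 0 has moves --d--▸ n5
  n2 = 0 | c.0 has moves --c--▸ n6
  n3 = c.0 | 0 has moves --c--▸ n6
  n4 = 0 | 0 | (d.0 + b.0) has moves --b--▸ n5, --d--▸ n5
  n5 = 0 | 0 | 0 has moves ∅
  n6 = 0 | 0 has moves ∅
Trace ⟨a⟩ through P, begin at {m0}:
  after a @ step 1: {m1}
  ✓ P
Trace ⟨a⟩ through Q, begin at {n0}:
  after a @ step 1: ∅  — Q cannot continue

a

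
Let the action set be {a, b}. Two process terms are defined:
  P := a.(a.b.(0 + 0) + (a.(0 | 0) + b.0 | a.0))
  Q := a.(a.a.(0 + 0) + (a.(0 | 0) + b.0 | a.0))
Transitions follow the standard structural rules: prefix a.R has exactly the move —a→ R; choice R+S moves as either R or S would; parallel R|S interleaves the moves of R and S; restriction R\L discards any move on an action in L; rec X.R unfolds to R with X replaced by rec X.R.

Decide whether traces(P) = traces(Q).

trace-distinct — witness ⟨aaa⟩

Reachable graph of P (7 states):
  u0 = a.(a.b.(0 + 0) + (a.(0 | 0) + b.0 | a.0)) | -a-> u1
  u1 = a.b.(0 + 0) + (a.(0 | 0) + b.0 | a.0) | -a-> u2, -a-> u3, -a-> u4, -b-> u5
  u2 = 0 | 0 | stopped
  u3 = b.(0 + 0) | -b-> u6
  u4 = b.0 | 0 | -b-> u2
  u5 = 0 | a.0 | -a-> u2
  u6 = 0 + 0 | stopped
Reachable graph of Q (7 states):
  v0 = a.(a.a.(0 + 0) + (a.(0 | 0) + b.0 | a.0)) | -a-> v1
  v1 = a.a.(0 + 0) + (a.(0 | 0) + b.0 | a.0) | -a-> v2, -a-> v3, -a-> v4, -b-> v5
  v2 = 0 | 0 | stopped
  v3 = a.(0 + 0) | -a-> v6
  v4 = b.0 | 0 | -b-> v2
  v5 = 0 | a.0 | -a-> v2
  v6 = 0 + 0 | stopped
Run σ = ⟨aaa⟩ on Q: start {v0}
  [1] a ⇒ {v1}
  [2] a ⇒ {v2, v3, v4}
  [3] a ⇒ {v6}
  Q completes σ.
Run σ = ⟨aaa⟩ on P: start {u0}
  [1] a ⇒ {u1}
  [2] a ⇒ {u2, u3, u4}
  [3] a ⇒ ∅ (P stuck)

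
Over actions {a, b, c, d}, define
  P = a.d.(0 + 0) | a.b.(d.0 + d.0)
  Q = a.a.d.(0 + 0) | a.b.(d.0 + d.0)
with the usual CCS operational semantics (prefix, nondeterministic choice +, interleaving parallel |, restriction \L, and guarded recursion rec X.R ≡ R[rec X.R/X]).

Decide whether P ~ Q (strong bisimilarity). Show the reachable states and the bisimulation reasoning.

Reachable graph of P (12 states):
  p0 = a.d.(0 + 0) | a.b.(d.0 + d.0) :: -a-> p1, -a-> p2
  p1 = a.d.(0 + 0) | b.(d.0 + d.0) :: -a-> p3, -b-> p4
  p2 = d.(0 + 0) | a.b.(d.0 + d.0) :: -a-> p3, -d-> p5
  p3 = d.(0 + 0) | b.(d.0 + d.0) :: -b-> p6, -d-> p7
  p4 = a.d.(0 + 0) | (d.0 + d.0) :: -a-> p6, -d-> p8
  p5 = (0 + 0) | a.b.(d.0 + d.0) :: -a-> p7
  p6 = d.(0 + 0) | (d.0 + d.0) :: -d-> p10, -d-> p9
  p7 = (0 + 0) | b.(d.0 + d.0) :: -b-> p9
  p8 = a.d.(0 + 0) | 0 :: -a-> p10
  p9 = (0 + 0) | (d.0 + d.0) :: -d-> p11
  p10 = d.(0 + 0) | 0 :: -d-> p11
  p11 = (0 + 0) | 0 :: ∅
Reachable graph of Q (16 states):
  q0 = a.a.d.(0 + 0) | a.b.(d.0 + d.0) :: -a-> q1, -a-> q2
  q1 = a.a.d.(0 + 0) | b.(d.0 + d.0) :: -a-> q3, -b-> q4
  q2 = a.d.(0 + 0) | a.b.(d.0 + d.0) :: -a-> q3, -a-> q5
  q3 = a.d.(0 + 0) | b.(d.0 + d.0) :: -a-> q6, -b-> q7
  q4 = a.a.d.(0 + 0) | (d.0 + d.0) :: -a-> q7, -d-> q8
  q5 = d.(0 + 0) | a.b.(d.0 + d.0) :: -a-> q6, -d-> q9
  q6 = d.(0 + 0) | b.(d.0 + d.0) :: -b-> q10, -d-> q11
  q7 = a.d.(0 + 0) | (d.0 + d.0) :: -a-> q10, -d-> q12
  q8 = a.a.d.(0 + 0) | 0 :: -a-> q12
  q9 = (0 + 0) | a.b.(d.0 + d.0) :: -a-> q11
  q10 = d.(0 + 0) | (d.0 + d.0) :: -d-> q13, -d-> q14
  q11 = (0 + 0) | b.(d.0 + d.0) :: -b-> q13
  q12 = a.d.(0 + 0) | 0 :: -a-> q14
  q13 = (0 + 0) | (d.0 + d.0) :: -d-> q15
  q14 = d.(0 + 0) | 0 :: -d-> q15
  q15 = (0 + 0) | 0 :: ∅
Partition-refinement fixed point:
  B0 = {p0, q2}
  B1 = {p2, q5}
  B2 = {p3, q6}
  B3 = {p6, q10}
  B4 = {p10, p9, q13, q14}
  B5 = {p11, q15}
  B6 = {p7, q11}
  B7 = {p5, q9}
  B8 = {p1, q3}
  B9 = {p4, q7}
  B10 = {p8, q12}
  B11 = {q0}
  B12 = {q1}
  B13 = {q4}
  B14 = {q8}
p0 ∈ B0, q0 ∈ B11 → different blocks

P ≁ Q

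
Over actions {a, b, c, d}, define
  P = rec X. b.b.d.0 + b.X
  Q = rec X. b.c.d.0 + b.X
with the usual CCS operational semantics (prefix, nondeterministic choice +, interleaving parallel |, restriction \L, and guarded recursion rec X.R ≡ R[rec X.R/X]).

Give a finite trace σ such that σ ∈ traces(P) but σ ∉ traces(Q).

bbd

P's transition system — 4 states:
  p0 = rec X. b.b.d.0 + b.X | --b--▸ p0, --b--▸ p1
  p1 = b.d.0 | --b--▸ p2
  p2 = d.0 | --d--▸ p3
  p3 = 0 | ∅
Q's transition system — 4 states:
  q0 = rec X. b.c.d.0 + b.X | --b--▸ q0, --b--▸ q1
  q1 = c.d.0 | --c--▸ q2
  q2 = d.0 | --d--▸ q3
  q3 = 0 | ∅
Trace ⟨bbd⟩ through P, begin at {p0}:
  step 1 (b): {p0, p1}
  step 2 (b): {p0, p1, p2}
  step 3 (d): {p3}
  ✓ P
Trace ⟨bbd⟩ through Q, begin at {q0}:
  step 1 (b): {q0, q1}
  step 2 (b): {q0, q1}
  step 3 (d): ∅ (Q stuck)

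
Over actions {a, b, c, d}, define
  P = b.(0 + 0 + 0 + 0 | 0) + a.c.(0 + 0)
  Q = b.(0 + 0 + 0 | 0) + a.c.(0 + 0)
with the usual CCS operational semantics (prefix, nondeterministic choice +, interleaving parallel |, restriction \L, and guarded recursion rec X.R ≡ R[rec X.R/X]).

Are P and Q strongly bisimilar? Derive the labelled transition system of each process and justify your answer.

LTS(P): 4 reachable states
  m0 = b.(0 + 0 + 0 + 0 | 0) + a.c.(0 + 0) :: —a→ m1, —b→ m2
  m1 = c.(0 + 0) :: —c→ m3
  m2 = 0 + 0 + 0 + 0 | 0 :: ∅
  m3 = 0 + 0 :: ∅
LTS(Q): 4 reachable states
  n0 = b.(0 + 0 + 0 | 0) + a.c.(0 + 0) :: —a→ n1, —b→ n2
  n1 = c.(0 + 0) :: —c→ n3
  n2 = 0 + 0 + 0 | 0 :: ∅
  n3 = 0 + 0 :: ∅
Bisimilarity quotient blocks:
  B0 = {m0, n0}
  B1 = {m1, n1}
  B2 = {m2, m3, n2, n3}
m0 ∈ B0, n0 ∈ B0 → same block

bisimilar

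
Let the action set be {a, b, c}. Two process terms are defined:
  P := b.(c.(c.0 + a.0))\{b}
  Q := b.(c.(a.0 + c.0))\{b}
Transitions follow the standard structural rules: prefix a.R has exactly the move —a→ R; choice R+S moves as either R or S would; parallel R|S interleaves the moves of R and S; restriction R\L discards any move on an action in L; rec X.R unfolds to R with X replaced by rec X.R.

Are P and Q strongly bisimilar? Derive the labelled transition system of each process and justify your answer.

P ~ Q

P's transition system — 4 states:
  p0 = b.(c.(c.0 + a.0))\{b} → -b-> p1
  p1 = (c.(c.0 + a.0))\{b} → -c-> p2
  p2 = (c.0 + a.0)\{b} → -a-> p3, -c-> p3
  p3 = 0\{b} → ·
Q's transition system — 4 states:
  q0 = b.(c.(a.0 + c.0))\{b} → -b-> q1
  q1 = (c.(a.0 + c.0))\{b} → -c-> q2
  q2 = (a.0 + c.0)\{b} → -a-> q3, -c-> q3
  q3 = 0\{b} → ·
Coarsest stable partition (strong bisimilarity classes):
  B0 = {p0, q0}
  B1 = {p1, q1}
  B2 = {p2, q2}
  B3 = {p3, q3}
p0 ∈ B0, q0 ∈ B0 → same block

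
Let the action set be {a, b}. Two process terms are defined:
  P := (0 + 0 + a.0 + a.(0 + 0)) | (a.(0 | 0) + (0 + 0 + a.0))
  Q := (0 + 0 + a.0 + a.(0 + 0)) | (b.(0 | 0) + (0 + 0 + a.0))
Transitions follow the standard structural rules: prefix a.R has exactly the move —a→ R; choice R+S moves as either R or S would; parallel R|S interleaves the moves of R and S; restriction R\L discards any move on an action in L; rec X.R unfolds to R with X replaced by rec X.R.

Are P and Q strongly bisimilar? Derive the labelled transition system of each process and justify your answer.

Reachable graph of P (9 states):
  u0 = (0 + 0 + a.0 + a.(0 + 0)) | (a.(0 | 0) + (0 + 0 + a.0)) ⊢ ··a··> u1, ··a··> u2, ··a··> u3, ··a··> u4
  u1 = (0 + 0 + a.0 + a.(0 + 0)) | (0 | 0) ⊢ ··a··> u5, ··a··> u6
  u2 = (0 + 0 + a.0 + a.(0 + 0)) | 0 ⊢ ··a··> u7, ··a··> u8
  u3 = (0 + 0) | (a.(0 | 0) + (0 + 0 + a.0)) ⊢ ··a··> u5, ··a··> u7
  u4 = 0 | (a.(0 | 0) + (0 + 0 + a.0)) ⊢ ··a··> u6, ··a··> u8
  u5 = (0 + 0) | (0 | 0) ⊢ stopped
  u6 = 0 | (0 | 0) ⊢ stopped
  u7 = (0 + 0) | 0 ⊢ stopped
  u8 = 0 | 0 ⊢ stopped
Reachable graph of Q (9 states):
  v0 = (0 + 0 + a.0 + a.(0 + 0)) | (b.(0 | 0) + (0 + 0 + a.0)) ⊢ ··a··> v1, ··a··> v2, ··a··> v3, ··b··> v4
  v1 = (0 + 0 + a.0 + a.(0 + 0)) | 0 ⊢ ··a··> v5, ··a··> v6
  v2 = (0 + 0) | (b.(0 | 0) + (0 + 0 + a.0)) ⊢ ··a··> v5, ··b··> v7
  v3 = 0 | (b.(0 | 0) + (0 + 0 + a.0)) ⊢ ··a··> v6, ··b··> v8
  v4 = (0 + 0 + a.0 + a.(0 + 0)) | (0 | 0) ⊢ ··a··> v7, ··a··> v8
  v5 = (0 + 0) | 0 ⊢ stopped
  v6 = 0 | 0 ⊢ stopped
  v7 = (0 + 0) | (0 | 0) ⊢ stopped
  v8 = 0 | (0 | 0) ⊢ stopped
Coarsest stable partition (strong bisimilarity classes):
  B0 = {u0}
  B1 = {u1, u2, u3, u4, v1, v4}
  B2 = {u5, u6, u7, u8, v5, v6, v7, v8}
  B3 = {v0}
  B4 = {v2, v3}
u0 ∈ B0, v0 ∈ B3 → different blocks

not bisimilar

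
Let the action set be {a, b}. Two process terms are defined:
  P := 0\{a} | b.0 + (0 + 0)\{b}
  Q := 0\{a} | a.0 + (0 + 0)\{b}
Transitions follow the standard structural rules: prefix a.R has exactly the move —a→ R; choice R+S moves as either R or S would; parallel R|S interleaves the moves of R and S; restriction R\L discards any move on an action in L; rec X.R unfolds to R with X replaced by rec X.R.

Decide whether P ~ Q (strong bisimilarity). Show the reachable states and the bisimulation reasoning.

P's transition system — 2 states:
  s0 = 0\{a} | b.0 + (0 + 0)\{b} has moves --b--▸ s1
  s1 = 0\{a} | 0 has moves ·
Q's transition system — 2 states:
  t0 = 0\{a} | a.0 + (0 + 0)\{b} has moves --a--▸ t1
  t1 = 0\{a} | 0 has moves ·
Bisimilarity quotient blocks:
  B0 = {s0}
  B1 = {s1, t1}
  B2 = {t0}
s0 ∈ B0, t0 ∈ B2 → different blocks

P ≁ Q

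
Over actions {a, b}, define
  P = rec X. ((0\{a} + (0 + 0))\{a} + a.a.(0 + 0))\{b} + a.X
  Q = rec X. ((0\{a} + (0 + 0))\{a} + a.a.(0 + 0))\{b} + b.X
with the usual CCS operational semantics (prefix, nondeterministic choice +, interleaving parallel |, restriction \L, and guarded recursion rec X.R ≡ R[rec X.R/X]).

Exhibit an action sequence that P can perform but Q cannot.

aaa

P's transition system — 3 states:
  p0 = rec X. ((0\{a} + (0 + 0))\{a} + a.a.(0 + 0))\{b} + a.X has moves ··a··> p0, ··a··> p1
  p1 = (a.(0 + 0))\{b} has moves ··a··> p2
  p2 = (0 + 0)\{b} has moves ·
Q's transition system — 3 states:
  q0 = rec X. ((0\{a} + (0 + 0))\{a} + a.a.(0 + 0))\{b} + b.X has moves ··a··> q1, ··b··> q0
  q1 = (a.(0 + 0))\{b} has moves ··a··> q2
  q2 = (0 + 0)\{b} has moves ·
Executing aaa from P (initial set {p0}):
  [1] a ⇒ {p0, p1}
  [2] a ⇒ {p0, p1, p2}
  [3] a ⇒ {p0, p1, p2}
  — P admits the full trace.
Executing aaa from Q (initial set {q0}):
  [1] a ⇒ {q1}
  [2] a ⇒ {q2}
  [3] a ⇒ ∅ (Q stuck)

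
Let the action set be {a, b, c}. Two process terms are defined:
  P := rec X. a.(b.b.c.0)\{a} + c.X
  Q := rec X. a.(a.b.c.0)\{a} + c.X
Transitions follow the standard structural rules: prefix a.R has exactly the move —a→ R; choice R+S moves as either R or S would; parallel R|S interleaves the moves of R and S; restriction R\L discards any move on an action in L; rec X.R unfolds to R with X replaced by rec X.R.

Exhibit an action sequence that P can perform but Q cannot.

P's transition system — 5 states:
  s0 = rec X. a.(b.b.c.0)\{a} + c.X has moves -a-> s1, -c-> s0
  s1 = (b.b.c.0)\{a} has moves -b-> s2
  s2 = (b.c.0)\{a} has moves -b-> s3
  s3 = (c.0)\{a} has moves -c-> s4
  s4 = 0\{a} has moves stopped
Q's transition system — 2 states:
  t0 = rec X. a.(a.b.c.0)\{a} + c.X has moves -a-> t1, -c-> t0
  t1 = (a.b.c.0)\{a} has moves stopped
Trace ⟨ab⟩ through P, begin at {s0}:
  after a @ step 1: {s1}
  after b @ step 2: {s2}
  P completes σ.
Trace ⟨ab⟩ through Q, begin at {t0}:
  after a @ step 1: {t1}
  after b @ step 2: ∅  — Q cannot continue

ab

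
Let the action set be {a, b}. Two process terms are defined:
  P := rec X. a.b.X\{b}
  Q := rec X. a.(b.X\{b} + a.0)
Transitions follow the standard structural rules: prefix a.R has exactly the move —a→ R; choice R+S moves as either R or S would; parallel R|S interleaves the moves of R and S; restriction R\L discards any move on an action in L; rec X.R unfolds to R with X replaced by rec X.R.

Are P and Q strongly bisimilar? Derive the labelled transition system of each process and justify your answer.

Reachable graph of P (4 states):
  p0 = rec X. a.b.X\{b} ⊢ =a=> p1
  p1 = b.(rec X. a.b.X\{b})\{b} ⊢ =b=> p2
  p2 = (rec X. a.b.X\{b})\{b} ⊢ =a=> p3
  p3 = (b.(rec X. a.b.X\{b})\{b})\{b} ⊢ (no moves)
Reachable graph of Q (6 states):
  q0 = rec X. a.(b.X\{b} + a.0) ⊢ =a=> q1
  q1 = b.(rec X. a.(b.X\{b} + a.0))\{b} + a.0 ⊢ =a=> q2, =b=> q3
  q2 = 0 ⊢ (no moves)
  q3 = (rec X. a.(b.X\{b} + a.0))\{b} ⊢ =a=> q4
  q4 = (b.(rec X. a.(b.X\{b} + a.0))\{b} + a.0)\{b} ⊢ =a=> q5
  q5 = 0\{b} ⊢ (no moves)
Partition-refinement fixed point:
  B0 = {p0}
  B1 = {p1}
  B2 = {p2, q4}
  B3 = {p3, q2, q5}
  B4 = {q0}
  B5 = {q1}
  B6 = {q3}
p0 ∈ B0, q0 ∈ B4 → different blocks

not bisimilar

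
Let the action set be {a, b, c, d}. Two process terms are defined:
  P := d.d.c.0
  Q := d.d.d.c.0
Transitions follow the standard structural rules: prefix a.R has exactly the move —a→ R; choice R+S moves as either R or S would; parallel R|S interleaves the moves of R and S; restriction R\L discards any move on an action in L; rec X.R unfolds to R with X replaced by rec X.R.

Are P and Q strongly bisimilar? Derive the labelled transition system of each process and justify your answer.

LTS(P): 4 reachable states
  u0 = d.d.c.0 ⊢ —d→ u1
  u1 = d.c.0 ⊢ —d→ u2
  u2 = c.0 ⊢ —c→ u3
  u3 = 0 ⊢ stopped
LTS(Q): 5 reachable states
  v0 = d.d.d.c.0 ⊢ —d→ v1
  v1 = d.d.c.0 ⊢ —d→ v2
  v2 = d.c.0 ⊢ —d→ v3
  v3 = c.0 ⊢ —c→ v4
  v4 = 0 ⊢ stopped
Bisimilarity quotient blocks:
  B0 = {u0, v1}
  B1 = {u1, v2}
  B2 = {u2, v3}
  B3 = {u3, v4}
  B4 = {v0}
u0 ∈ B0, v0 ∈ B4 → different blocks

NO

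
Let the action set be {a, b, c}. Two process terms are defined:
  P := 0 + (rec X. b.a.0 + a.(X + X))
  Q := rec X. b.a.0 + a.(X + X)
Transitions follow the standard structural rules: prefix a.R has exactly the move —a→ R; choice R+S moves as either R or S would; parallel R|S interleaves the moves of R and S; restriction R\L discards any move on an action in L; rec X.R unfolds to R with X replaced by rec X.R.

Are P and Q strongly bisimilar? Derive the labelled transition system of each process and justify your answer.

YES

P's transition system — 4 states:
  u0 = 0 + (rec X. b.a.0 + a.(X + X)) has moves —a→ u1, —b→ u2
  u1 = (rec X. b.a.0 + a.(X + X)) + (rec X. b.a.0 + a.(X + X)) has moves —a→ u1, —b→ u2
  u2 = a.0 has moves —a→ u3
  u3 = 0 has moves (no moves)
Q's transition system — 4 states:
  v0 = rec X. b.a.0 + a.(X + X) has moves —a→ v1, —b→ v2
  v1 = (rec X. b.a.0 + a.(X + X)) + (rec X. b.a.0 + a.(X + X)) has moves —a→ v1, —b→ v2
  v2 = a.0 has moves —a→ v3
  v3 = 0 has moves (no moves)
Coarsest stable partition (strong bisimilarity classes):
  B0 = {u0, u1, v0, v1}
  B1 = {u2, v2}
  B2 = {u3, v3}
u0 ∈ B0, v0 ∈ B0 → same block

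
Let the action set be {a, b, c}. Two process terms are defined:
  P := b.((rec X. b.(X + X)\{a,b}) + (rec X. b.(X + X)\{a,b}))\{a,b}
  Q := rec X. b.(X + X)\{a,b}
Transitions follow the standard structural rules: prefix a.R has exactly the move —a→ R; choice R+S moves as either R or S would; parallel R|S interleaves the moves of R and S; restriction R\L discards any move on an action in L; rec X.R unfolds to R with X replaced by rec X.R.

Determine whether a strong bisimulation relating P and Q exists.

P ~ Q

Reachable graph of P (2 states):
  m0 = b.((rec X. b.(X + X)\{a,b}) + (rec X. b.(X + X)\{a,b}))\{a,b} → =b=> m1
  m1 = ((rec X. b.(X + X)\{a,b}) + (rec X. b.(X + X)\{a,b}))\{a,b} → ∅
Reachable graph of Q (2 states):
  n0 = rec X. b.(X + X)\{a,b} → =b=> n1
  n1 = ((rec X. b.(X + X)\{a,b}) + (rec X. b.(X + X)\{a,b}))\{a,b} → ∅
Coarsest stable partition (strong bisimilarity classes):
  B0 = {m0, n0}
  B1 = {m1, n1}
m0 ∈ B0, n0 ∈ B0 → same block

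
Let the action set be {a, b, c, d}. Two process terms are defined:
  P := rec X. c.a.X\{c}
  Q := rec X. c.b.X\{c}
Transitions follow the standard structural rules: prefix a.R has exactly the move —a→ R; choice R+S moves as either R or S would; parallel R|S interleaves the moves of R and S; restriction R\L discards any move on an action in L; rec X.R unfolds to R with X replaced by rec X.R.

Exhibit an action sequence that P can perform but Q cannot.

LTS(P): 3 reachable states
  m0 = rec X. c.a.X\{c} | —c→ m1
  m1 = a.(rec X. c.a.X\{c})\{c} | —a→ m2
  m2 = (rec X. c.a.X\{c})\{c} | stopped
LTS(Q): 3 reachable states
  n0 = rec X. c.b.X\{c} | —c→ n1
  n1 = b.(rec X. c.b.X\{c})\{c} | —b→ n2
  n2 = (rec X. c.b.X\{c})\{c} | stopped
Trace ⟨ca⟩ through P, begin at {m0}:
  step 1 (c): {m1}
  step 2 (a): {m2}
  — P admits the full trace.
Trace ⟨ca⟩ through Q, begin at {n0}:
  step 1 (c): {n1}
  step 2 (a): no successor for Q

ca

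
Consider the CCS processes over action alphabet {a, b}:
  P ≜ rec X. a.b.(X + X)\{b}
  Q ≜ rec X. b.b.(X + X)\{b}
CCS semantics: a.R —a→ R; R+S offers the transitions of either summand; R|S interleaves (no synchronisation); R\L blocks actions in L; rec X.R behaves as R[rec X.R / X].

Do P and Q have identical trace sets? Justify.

LTS(P): 4 reachable states
  s0 = rec X. a.b.(X + X)\{b} :: --a--▸ s1
  s1 = b.((rec X. a.b.(X + X)\{b}) + (rec X. a.b.(X + X)\{b}))\{b} :: --b--▸ s2
  s2 = ((rec X. a.b.(X + X)\{b}) + (rec X. a.b.(X + X)\{b}))\{b} :: --a--▸ s3
  s3 = (b.((rec X. a.b.(X + X)\{b}) + (rec X. a.b.(X + X)\{b}))\{b})\{b} :: stopped
LTS(Q): 3 reachable states
  t0 = rec X. b.b.(X + X)\{b} :: --b--▸ t1
  t1 = b.((rec X. b.b.(X + X)\{b}) + (rec X. b.b.(X + X)\{b}))\{b} :: --b--▸ t2
  t2 = ((rec X. b.b.(X + X)\{b}) + (rec X. b.b.(X + X)\{b}))\{b} :: stopped
Trace ⟨a⟩ through P, begin at {s0}:
  after a @ step 1: {s1}
  ✓ P
Trace ⟨a⟩ through Q, begin at {t0}:
  after a @ step 1: ∅ (Q stuck)

trace-distinct — witness ⟨a⟩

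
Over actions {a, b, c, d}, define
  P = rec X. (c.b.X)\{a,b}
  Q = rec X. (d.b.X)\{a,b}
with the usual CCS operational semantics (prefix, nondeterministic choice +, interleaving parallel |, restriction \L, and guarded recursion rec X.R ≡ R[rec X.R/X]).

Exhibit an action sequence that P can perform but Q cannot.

c

P's transition system — 2 states:
  m0 = rec X. (c.b.X)\{a,b} ⊢ -c-> m1
  m1 = (b.(rec X. (c.b.X)\{a,b}))\{a,b} ⊢ deadlocked
Q's transition system — 2 states:
  n0 = rec X. (d.b.X)\{a,b} ⊢ -d-> n1
  n1 = (b.(rec X. (d.b.X)\{a,b}))\{a,b} ⊢ deadlocked
Run σ = ⟨c⟩ on P: start {m0}
  after c @ step 1: {m1}
  P completes σ.
Run σ = ⟨c⟩ on Q: start {n0}
  after c @ step 1: ∅ (Q stuck)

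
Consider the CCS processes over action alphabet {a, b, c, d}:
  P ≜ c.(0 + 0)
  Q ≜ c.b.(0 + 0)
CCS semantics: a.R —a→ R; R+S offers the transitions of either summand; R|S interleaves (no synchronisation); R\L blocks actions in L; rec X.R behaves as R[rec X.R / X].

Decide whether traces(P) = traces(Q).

Reachable graph of P (2 states):
  u0 = c.(0 + 0) | =c=> u1
  u1 = 0 + 0 | stopped
Reachable graph of Q (3 states):
  v0 = c.b.(0 + 0) | =c=> v1
  v1 = b.(0 + 0) | =b=> v2
  v2 = 0 + 0 | stopped
Trace ⟨cb⟩ through Q, begin at {v0}:
  step 1 (c): {v1}
  step 2 (b): {v2}
  Q completes σ.
Trace ⟨cb⟩ through P, begin at {u0}:
  step 1 (c): {u1}
  step 2 (b): ∅ (P stuck)

traces(P) ≠ traces(Q) — witness ⟨cb⟩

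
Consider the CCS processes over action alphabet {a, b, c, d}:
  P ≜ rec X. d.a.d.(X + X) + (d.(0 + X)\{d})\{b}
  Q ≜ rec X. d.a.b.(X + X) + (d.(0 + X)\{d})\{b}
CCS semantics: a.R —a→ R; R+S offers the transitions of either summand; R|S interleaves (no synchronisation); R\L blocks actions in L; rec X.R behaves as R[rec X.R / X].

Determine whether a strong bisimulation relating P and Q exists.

P ≁ Q

P's transition system — 5 states:
  m0 = rec X. d.a.d.(X + X) + (d.(0 + X)\{d})\{b} has moves =d=> m1, =d=> m2
  m1 = (0 + (rec X. d.a.d.(X + X) + (d.(0 + X)\{d})\{b}))\{d}\{b} has moves deadlocked
  m2 = a.d.((rec X. d.a.d.(X + X) + (d.(0 + X)\{d})\{b}) + (rec X. d.a.d.(X + X) + (d.(0 + X)\{d})\{b})) has moves =a=> m3
  m3 = d.((rec X. d.a.d.(X + X) + (d.(0 + X)\{d})\{b}) + (rec X. d.a.d.(X + X) + (d.(0 + X)\{d})\{b})) has moves =d=> m4
  m4 = (rec X. d.a.d.(X + X) + (d.(0 + X)\{d})\{b}) + (rec X. d.a.d.(X + X) + (d.(0 + X)\{d})\{b}) has moves =d=> m1, =d=> m2
Q's transition system — 5 states:
  n0 = rec X. d.a.b.(X + X) + (d.(0 + X)\{d})\{b} has moves =d=> n1, =d=> n2
  n1 = (0 + (rec X. d.a.b.(X + X) + (d.(0 + X)\{d})\{b}))\{d}\{b} has moves deadlocked
  n2 = a.b.((rec X. d.a.b.(X + X) + (d.(0 + X)\{d})\{b}) + (rec X. d.a.b.(X + X) + (d.(0 + X)\{d})\{b})) has moves =a=> n3
  n3 = b.((rec X. d.a.b.(X + X) + (d.(0 + X)\{d})\{b}) + (rec X. d.a.b.(X + X) + (d.(0 + X)\{d})\{b})) has moves =b=> n4
  n4 = (rec X. d.a.b.(X + X) + (d.(0 + X)\{d})\{b}) + (rec X. d.a.b.(X + X) + (d.(0 + X)\{d})\{b}) has moves =d=> n1, =d=> n2
Bisimilarity quotient blocks:
  B0 = {m0, m4}
  B1 = {m1, n1}
  B2 = {m2}
  B3 = {m3}
  B4 = {n0, n4}
  B5 = {n2}
  B6 = {n3}
m0 ∈ B0, n0 ∈ B4 → different blocks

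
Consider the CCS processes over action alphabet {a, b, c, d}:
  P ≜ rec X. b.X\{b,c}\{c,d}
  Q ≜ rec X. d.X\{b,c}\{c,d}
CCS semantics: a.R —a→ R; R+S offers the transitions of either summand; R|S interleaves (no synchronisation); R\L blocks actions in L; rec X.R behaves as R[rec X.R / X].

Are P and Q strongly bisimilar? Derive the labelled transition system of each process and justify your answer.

LTS(P): 2 reachable states
  s0 = rec X. b.X\{b,c}\{c,d} → ··b··> s1
  s1 = (rec X. b.X\{b,c}\{c,d})\{b,c}\{c,d} → ∅
LTS(Q): 2 reachable states
  t0 = rec X. d.X\{b,c}\{c,d} → ··d··> t1
  t1 = (rec X. d.X\{b,c}\{c,d})\{b,c}\{c,d} → ∅
Coarsest stable partition (strong bisimilarity classes):
  B0 = {s0}
  B1 = {s1, t1}
  B2 = {t0}
s0 ∈ B0, t0 ∈ B2 → different blocks

not bisimilar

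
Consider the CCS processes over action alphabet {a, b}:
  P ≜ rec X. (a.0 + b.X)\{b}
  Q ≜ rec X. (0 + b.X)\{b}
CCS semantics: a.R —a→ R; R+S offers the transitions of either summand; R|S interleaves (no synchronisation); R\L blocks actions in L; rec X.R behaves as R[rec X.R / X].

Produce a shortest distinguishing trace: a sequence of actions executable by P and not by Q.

a

Reachable graph of P (2 states):
  u0 = rec X. (a.0 + b.X)\{b} :: --a--▸ u1
  u1 = 0\{b} :: deadlocked
Reachable graph of Q (1 states):
  v0 = rec X. (0 + b.X)\{b} :: deadlocked
Executing a from P (initial set {u0}):
  after a @ step 1: {u1}
  P completes σ.
Executing a from Q (initial set {v0}):
  after a @ step 1: no successor for Q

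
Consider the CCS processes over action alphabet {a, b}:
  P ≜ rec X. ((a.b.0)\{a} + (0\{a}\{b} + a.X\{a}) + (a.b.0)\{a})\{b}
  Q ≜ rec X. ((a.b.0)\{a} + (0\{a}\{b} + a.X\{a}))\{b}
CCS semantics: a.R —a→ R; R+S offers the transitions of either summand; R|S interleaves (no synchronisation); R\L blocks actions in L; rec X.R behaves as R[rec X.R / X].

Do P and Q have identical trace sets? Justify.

P's transition system — 2 states:
  u0 = rec X. ((a.b.0)\{a} + (0\{a}\{b} + a.X\{a}) + (a.b.0)\{a})\{b} ⊢ ··a··> u1
  u1 = (rec X. ((a.b.0)\{a} + (0\{a}\{b} + a.X\{a}) + (a.b.0)\{a})\{b})\{a}\{b} ⊢ deadlocked
Q's transition system — 2 states:
  v0 = rec X. ((a.b.0)\{a} + (0\{a}\{b} + a.X\{a}))\{b} ⊢ ··a··> v1
  v1 = (rec X. ((a.b.0)\{a} + (0\{a}\{b} + a.X\{a}))\{b})\{a}\{b} ⊢ deadlocked
Coarsest stable partition (strong bisimilarity classes):
  B0 = {u0, v0}
  B1 = {u1, v1}
u0 ∈ B0, v0 ∈ B0 → same block
Bisimilar ⇒ trace-equivalent.

YES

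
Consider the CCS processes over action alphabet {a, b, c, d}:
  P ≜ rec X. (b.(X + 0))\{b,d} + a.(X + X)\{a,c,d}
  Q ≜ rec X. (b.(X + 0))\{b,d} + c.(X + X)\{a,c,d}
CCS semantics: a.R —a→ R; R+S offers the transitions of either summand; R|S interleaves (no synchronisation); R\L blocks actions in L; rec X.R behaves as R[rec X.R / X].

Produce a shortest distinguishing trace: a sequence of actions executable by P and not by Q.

LTS(P): 2 reachable states
  m0 = rec X. (b.(X + 0))\{b,d} + a.(X + X)\{a,c,d} has moves --a--▸ m1
  m1 = ((rec X. (b.(X + 0))\{b,d} + a.(X + X)\{a,c,d}) + (rec X. (b.(X + 0))\{b,d} + a.(X + X)\{a,c,d}))\{a,c,d} has moves ∅
LTS(Q): 2 reachable states
  n0 = rec X. (b.(X + 0))\{b,d} + c.(X + X)\{a,c,d} has moves --c--▸ n1
  n1 = ((rec X. (b.(X + 0))\{b,d} + c.(X + X)\{a,c,d}) + (rec X. (b.(X + 0))\{b,d} + c.(X + X)\{a,c,d}))\{a,c,d} has moves ∅
Trace ⟨a⟩ through P, begin at {m0}:
  step 1 (a): {m1}
  ✓ P
Trace ⟨a⟩ through Q, begin at {n0}:
  step 1 (a): ∅ (Q stuck)

a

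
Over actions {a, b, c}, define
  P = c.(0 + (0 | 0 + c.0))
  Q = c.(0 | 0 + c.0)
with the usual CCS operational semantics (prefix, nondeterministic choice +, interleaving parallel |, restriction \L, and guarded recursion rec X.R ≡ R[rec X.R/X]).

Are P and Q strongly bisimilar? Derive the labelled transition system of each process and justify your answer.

YES

LTS(P): 3 reachable states
  m0 = c.(0 + (0 | 0 + c.0)) :: --c--▸ m1
  m1 = 0 + (0 | 0 + c.0) :: --c--▸ m2
  m2 = 0 :: deadlocked
LTS(Q): 3 reachable states
  n0 = c.(0 | 0 + c.0) :: --c--▸ n1
  n1 = 0 | 0 + c.0 :: --c--▸ n2
  n2 = 0 :: deadlocked
Bisimilarity quotient blocks:
  B0 = {m0, n0}
  B1 = {m1, n1}
  B2 = {m2, n2}
m0 ∈ B0, n0 ∈ B0 → same block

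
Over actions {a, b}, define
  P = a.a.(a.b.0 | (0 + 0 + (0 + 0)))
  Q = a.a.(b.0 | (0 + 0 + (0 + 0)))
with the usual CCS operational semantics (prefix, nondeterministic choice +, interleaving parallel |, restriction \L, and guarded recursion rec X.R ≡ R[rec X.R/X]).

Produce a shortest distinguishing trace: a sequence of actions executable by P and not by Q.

aaa

LTS(P): 5 reachable states
  m0 = a.a.(a.b.0 | (0 + 0 + (0 + 0))) :: =a=> m1
  m1 = a.(a.b.0 | (0 + 0 + (0 + 0))) :: =a=> m2
  m2 = a.b.0 | (0 + 0 + (0 + 0)) :: =a=> m3
  m3 = b.0 | (0 + 0 + (0 + 0)) :: =b=> m4
  m4 = 0 | (0 + 0 + (0 + 0)) :: ·
LTS(Q): 4 reachable states
  n0 = a.a.(b.0 | (0 + 0 + (0 + 0))) :: =a=> n1
  n1 = a.(b.0 | (0 + 0 + (0 + 0))) :: =a=> n2
  n2 = b.0 | (0 + 0 + (0 + 0)) :: =b=> n3
  n3 = 0 | (0 + 0 + (0 + 0)) :: ·
Executing aaa from P (initial set {m0}):
  step 1 (a): {m1}
  step 2 (a): {m2}
  step 3 (a): {m3}
  — P admits the full trace.
Executing aaa from Q (initial set {n0}):
  step 1 (a): {n1}
  step 2 (a): {n2}
  step 3 (a): no successor for Q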